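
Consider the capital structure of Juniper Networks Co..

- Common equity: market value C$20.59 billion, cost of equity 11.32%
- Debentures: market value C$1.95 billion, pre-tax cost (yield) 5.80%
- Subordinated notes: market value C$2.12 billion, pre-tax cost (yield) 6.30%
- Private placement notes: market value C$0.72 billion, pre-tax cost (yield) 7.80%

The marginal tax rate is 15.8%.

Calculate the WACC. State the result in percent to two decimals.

10.19%

Total capital V = 20.59 + 1.95 + 2.12 + 0.72 = 25.38.
Equity: weight = 20.59/25.38 = 0.8113; cost = 11.32%.
Debentures: weight = 1.95/25.38 = 0.0768; after-tax cost = 5.8% × (1 − 15.8%) = 4.8836%.
Subordinated notes: weight = 2.12/25.38 = 0.0835; after-tax cost = 6.3% × (1 − 15.8%) = 5.3046%.
Private placement notes: weight = 0.72/25.38 = 0.0284; after-tax cost = 7.8% × (1 − 15.8%) = 6.5676%.
WACC = 0.8113 × 11.3200% + 0.0768 × 4.8836% + 0.0835 × 5.3046% + 0.0284 × 6.5676% = 10.1882%.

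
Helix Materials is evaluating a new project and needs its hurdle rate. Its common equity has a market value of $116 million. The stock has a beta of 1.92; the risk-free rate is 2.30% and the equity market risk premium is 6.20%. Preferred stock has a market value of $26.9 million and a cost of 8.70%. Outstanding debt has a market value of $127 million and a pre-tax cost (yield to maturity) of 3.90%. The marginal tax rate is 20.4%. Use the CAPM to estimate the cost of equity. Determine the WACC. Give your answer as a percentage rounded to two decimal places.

8.43%

Cost of equity via CAPM: Re = 2.3% + 1.92 × 6.2% = 14.2040%.
Total capital V = 116 + 26.9 + 127 = 269.9.
Equity: weight = 116/269.9 = 0.4298; cost = 14.204%.
Preferred: weight = 26.9/269.9 = 0.0997; cost = 8.7%.
Debt: weight = 127/269.9 = 0.4705; after-tax cost = 3.9% × (1 − 20.4%) = 3.1044%.
WACC = 0.4298 × 14.2040% + 0.0997 × 8.7000% + 0.4705 × 3.1044% = 8.4326%.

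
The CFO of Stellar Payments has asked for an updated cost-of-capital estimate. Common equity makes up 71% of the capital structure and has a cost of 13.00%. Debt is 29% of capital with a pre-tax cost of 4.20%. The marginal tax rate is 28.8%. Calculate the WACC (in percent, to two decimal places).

After-tax cost of debt = 4.2% × (1 − 28.8%) = 2.9904%.
WACC = 0.710 × 13.0000% + 0.290 × 2.9904% = 10.0972%.

10.10%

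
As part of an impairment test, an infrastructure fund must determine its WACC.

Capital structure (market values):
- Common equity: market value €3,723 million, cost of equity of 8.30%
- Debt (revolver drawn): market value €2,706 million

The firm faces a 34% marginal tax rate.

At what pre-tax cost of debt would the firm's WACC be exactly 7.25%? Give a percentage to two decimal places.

8.80%

Total capital V = 3723 + 2706 = 6429.
Equity weight = 3723/6429 = 0.5791.
Revolver drawn weight = 2706/6429 = 0.4209.
Equity contribution = 0.5791 × 8.3% = 4.8065%.
Remaining for debt = 7.25% − 4.8065% = 2.4435%.
Rd × (1 − 34%) × 0.4209 = 2.4435%  ⇒  Rd = 8.7960%.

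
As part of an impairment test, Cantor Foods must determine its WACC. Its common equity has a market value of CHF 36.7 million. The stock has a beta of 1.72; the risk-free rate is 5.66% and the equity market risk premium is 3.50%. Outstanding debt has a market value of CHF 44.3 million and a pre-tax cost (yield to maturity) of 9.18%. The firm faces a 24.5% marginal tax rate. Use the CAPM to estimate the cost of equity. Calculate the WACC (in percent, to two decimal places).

9.08%

Cost of equity via CAPM: Re = 5.66% + 1.72 × 3.5% = 11.6800%.
Total capital V = 36.7 + 44.3 = 81.
Equity: weight = 36.7/81 = 0.4531; cost = 11.68%.
Debt: weight = 44.3/81 = 0.5469; after-tax cost = 9.18% × (1 − 24.5%) = 6.9309%.
WACC = 0.4531 × 11.6800% + 0.5469 × 6.9309% = 9.0827%.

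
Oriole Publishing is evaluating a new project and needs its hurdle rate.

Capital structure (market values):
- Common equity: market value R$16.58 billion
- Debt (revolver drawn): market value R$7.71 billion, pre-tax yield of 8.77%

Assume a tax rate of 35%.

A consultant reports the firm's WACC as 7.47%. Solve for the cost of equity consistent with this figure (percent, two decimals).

8.29%

Total capital V = 16.58 + 7.71 = 24.29.
Equity weight = 16.58/24.29 = 0.6826.
Revolver drawn weight = 7.71/24.29 = 0.3174.
Debt contribution = 0.3174 × 8.77% × (1 − 35%) = 1.8094%.
Required equity contribution = 7.47% − 1.8094% = 5.6606%.
Re = 5.6606% / 0.6826 = 8.2928%.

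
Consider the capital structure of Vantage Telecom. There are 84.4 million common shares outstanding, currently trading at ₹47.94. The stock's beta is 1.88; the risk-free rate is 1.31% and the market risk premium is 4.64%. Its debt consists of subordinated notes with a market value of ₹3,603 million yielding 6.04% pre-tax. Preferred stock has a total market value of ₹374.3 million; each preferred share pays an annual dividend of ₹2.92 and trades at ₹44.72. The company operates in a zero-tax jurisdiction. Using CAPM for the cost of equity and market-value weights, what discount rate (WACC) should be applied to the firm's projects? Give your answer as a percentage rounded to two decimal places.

Cost of equity via CAPM: Re = 1.31% + 1.88 × 4.64% = 10.0332%.
Cost of preferred: Rp = 2.92 / 44.72 = 6.5295%.
Market value of equity E = 47.94 × 84.4m = 4046.136m.
Total capital V = 4046.136 + 374.3 + 3603 = 8023.436.
Equity: weight = 4046.136/8023.436 = 0.5043; cost = 10.0332%.
Preferred: weight = 374.3/8023.436 = 0.0467; cost = 6.5295%.
Subordinated notes: weight = 3603/8023.436 = 0.4491; after-tax cost = 6.04% × (1 − 0%) = 6.0400%.
WACC = 0.5043 × 10.0332% + 0.0467 × 6.5295% + 0.4491 × 6.0400% = 8.0766%.

8.08%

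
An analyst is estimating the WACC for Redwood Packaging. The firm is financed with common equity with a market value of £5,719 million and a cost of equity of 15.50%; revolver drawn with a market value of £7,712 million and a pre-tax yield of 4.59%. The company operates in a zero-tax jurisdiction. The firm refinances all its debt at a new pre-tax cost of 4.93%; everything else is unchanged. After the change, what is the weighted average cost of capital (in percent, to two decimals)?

After the change:
Total capital V = 5719 + 7712 = 13431.
Equity: weight = 5719/13431 = 0.4258; cost = 15.5%.
Revolver drawn: weight = 7712/13431 = 0.5742; after-tax cost = 4.93% × (1 − 0%) = 4.9300%.
WACC = 0.4258 × 15.5000% + 0.5742 × 4.9300% = 9.4308%.

9.43%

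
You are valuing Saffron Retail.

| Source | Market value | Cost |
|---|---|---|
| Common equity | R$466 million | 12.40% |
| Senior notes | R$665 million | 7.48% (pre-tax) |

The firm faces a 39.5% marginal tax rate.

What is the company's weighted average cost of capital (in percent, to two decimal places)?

7.77%

Total capital V = 466 + 665 = 1131.
Equity: weight = 466/1131 = 0.4120; cost = 12.4%.
Senior notes: weight = 665/1131 = 0.5880; after-tax cost = 7.48% × (1 − 39.5%) = 4.5254%.
WACC = 0.4120 × 12.4000% + 0.5880 × 4.5254% = 7.7699%.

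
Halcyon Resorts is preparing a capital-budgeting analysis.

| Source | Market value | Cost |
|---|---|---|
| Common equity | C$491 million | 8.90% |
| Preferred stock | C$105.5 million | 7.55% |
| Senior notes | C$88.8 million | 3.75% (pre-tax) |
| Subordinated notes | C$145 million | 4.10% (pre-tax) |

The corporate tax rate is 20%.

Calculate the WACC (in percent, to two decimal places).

7.12%

Total capital V = 491 + 105.5 + 88.8 + 145 = 830.3.
Equity: weight = 491/830.3 = 0.5914; cost = 8.9%.
Preferred: weight = 105.5/830.3 = 0.1271; cost = 7.55%.
Senior notes: weight = 88.8/830.3 = 0.1069; after-tax cost = 3.75% × (1 − 20%) = 3.0000%.
Subordinated notes: weight = 145/830.3 = 0.1746; after-tax cost = 4.1% × (1 − 20%) = 3.2800%.
WACC = 0.5914 × 8.9000% + 0.1271 × 7.5500% + 0.1069 × 3.0000% + 0.1746 × 3.2800% = 7.1160%.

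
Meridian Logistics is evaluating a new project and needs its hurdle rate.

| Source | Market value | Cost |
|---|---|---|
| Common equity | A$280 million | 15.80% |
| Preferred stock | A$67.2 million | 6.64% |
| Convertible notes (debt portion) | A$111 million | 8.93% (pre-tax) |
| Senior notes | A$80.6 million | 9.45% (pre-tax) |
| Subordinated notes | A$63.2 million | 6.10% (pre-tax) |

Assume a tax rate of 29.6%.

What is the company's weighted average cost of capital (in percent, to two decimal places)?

10.59%

Total capital V = 280 + 67.2 + 111 + 80.6 + 63.2 = 602.
Equity: weight = 280/602 = 0.4651; cost = 15.8%.
Preferred: weight = 67.2/602 = 0.1116; cost = 6.64%.
Convertible notes (debt portion): weight = 111/602 = 0.1844; after-tax cost = 8.93% × (1 − 29.6%) = 6.2867%.
Senior notes: weight = 80.6/602 = 0.1339; after-tax cost = 9.45% × (1 − 29.6%) = 6.6528%.
Subordinated notes: weight = 63.2/602 = 0.1050; after-tax cost = 6.1% × (1 − 29.6%) = 4.2944%.
WACC = 0.4651 × 15.8000% + 0.1116 × 6.6400% + 0.1844 × 6.2867% + 0.1339 × 6.6528% + 0.1050 × 4.2944% = 10.5908%.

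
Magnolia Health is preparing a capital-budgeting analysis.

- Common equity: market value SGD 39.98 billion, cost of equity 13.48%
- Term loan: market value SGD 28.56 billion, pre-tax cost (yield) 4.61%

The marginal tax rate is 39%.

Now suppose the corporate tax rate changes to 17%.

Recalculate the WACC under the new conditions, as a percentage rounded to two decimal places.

9.46%

After the change:
Total capital V = 39.98 + 28.56 = 68.54.
Equity: weight = 39.98/68.54 = 0.5833; cost = 13.48%.
Term loan: weight = 28.56/68.54 = 0.4167; after-tax cost = 4.61% × (1 − 17%) = 3.8263%.
WACC = 0.5833 × 13.4800% + 0.4167 × 3.8263% = 9.4574%.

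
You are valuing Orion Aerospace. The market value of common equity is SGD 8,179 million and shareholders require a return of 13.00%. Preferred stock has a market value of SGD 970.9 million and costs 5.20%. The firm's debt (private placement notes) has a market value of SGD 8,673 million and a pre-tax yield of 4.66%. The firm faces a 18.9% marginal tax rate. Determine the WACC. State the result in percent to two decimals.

Total capital V = 8179 + 970.9 + 8673 = 17822.9.
Equity: weight = 8179/17822.9 = 0.4589; cost = 13%.
Preferred: weight = 970.9/17822.9 = 0.0545; cost = 5.2%.
Private placement notes: weight = 8673/17822.9 = 0.4866; after-tax cost = 4.66% × (1 − 18.9%) = 3.7793%.
WACC = 0.4589 × 13.0000% + 0.0545 × 5.2000% + 0.4866 × 3.7793% = 8.0881%.

8.09%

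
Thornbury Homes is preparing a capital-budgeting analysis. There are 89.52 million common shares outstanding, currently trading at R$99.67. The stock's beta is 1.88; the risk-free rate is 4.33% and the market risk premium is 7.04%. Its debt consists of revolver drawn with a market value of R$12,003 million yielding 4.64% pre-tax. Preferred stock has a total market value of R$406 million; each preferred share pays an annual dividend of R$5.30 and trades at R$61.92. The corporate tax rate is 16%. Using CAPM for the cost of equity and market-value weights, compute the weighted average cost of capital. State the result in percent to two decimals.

9.70%

Cost of equity via CAPM: Re = 4.33% + 1.88 × 7.04% = 17.5652%.
Cost of preferred: Rp = 5.3 / 61.92 = 8.5594%.
Market value of equity E = 99.67 × 89.52m = 8922.4584m.
Total capital V = 8922.4584 + 406 + 12003 = 21331.4584.
Equity: weight = 8922.4584/21331.4584 = 0.4183; cost = 17.5652%.
Preferred: weight = 406/21331.4584 = 0.0190; cost = 8.5594%.
Revolver drawn: weight = 12003/21331.4584 = 0.5627; after-tax cost = 4.64% × (1 − 16%) = 3.8976%.
WACC = 0.4183 × 17.5652% + 0.0190 × 8.5594% + 0.5627 × 3.8976% = 9.7032%.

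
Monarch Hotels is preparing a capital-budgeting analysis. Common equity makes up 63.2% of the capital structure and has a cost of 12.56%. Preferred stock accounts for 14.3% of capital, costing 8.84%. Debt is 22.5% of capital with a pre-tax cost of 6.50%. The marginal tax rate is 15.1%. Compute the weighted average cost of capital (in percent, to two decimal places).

After-tax cost of debt = 6.5% × (1 − 15.1%) = 5.5185%.
WACC = 0.632 × 12.5600% + 0.143 × 8.8400% + 0.225 × 5.5185% = 10.4437%.

10.44%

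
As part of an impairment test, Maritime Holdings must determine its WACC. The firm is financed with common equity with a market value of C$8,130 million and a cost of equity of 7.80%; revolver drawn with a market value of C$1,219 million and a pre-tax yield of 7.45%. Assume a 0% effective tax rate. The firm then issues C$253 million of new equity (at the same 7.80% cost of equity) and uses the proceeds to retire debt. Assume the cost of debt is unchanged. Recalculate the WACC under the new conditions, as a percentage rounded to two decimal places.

7.76%

After the change:
Total capital V = 8383 + 966 = 9349.
Equity: weight = 8383/9349 = 0.8967; cost = 7.8%.
Revolver drawn: weight = 966/9349 = 0.1033; after-tax cost = 7.45% × (1 − 0%) = 7.4500%.
WACC = 0.8967 × 7.8000% + 0.1033 × 7.4500% = 7.7638%.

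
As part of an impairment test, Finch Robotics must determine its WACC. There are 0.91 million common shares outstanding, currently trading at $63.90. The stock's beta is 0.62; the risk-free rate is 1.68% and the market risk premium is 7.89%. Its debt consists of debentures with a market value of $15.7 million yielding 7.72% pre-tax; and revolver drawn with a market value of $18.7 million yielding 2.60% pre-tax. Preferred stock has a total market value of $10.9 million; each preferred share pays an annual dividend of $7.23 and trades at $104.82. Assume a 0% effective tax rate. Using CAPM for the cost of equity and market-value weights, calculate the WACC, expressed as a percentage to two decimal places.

Cost of equity via CAPM: Re = 1.68% + 0.62 × 7.89% = 6.5718%.
Cost of preferred: Rp = 7.23 / 104.82 = 6.8975%.
Market value of equity E = 63.9 × 0.91m = 58.149m.
Total capital V = 58.149 + 10.9 + 15.7 + 18.7 = 103.449.
Equity: weight = 58.149/103.449 = 0.5621; cost = 6.5718%.
Preferred: weight = 10.9/103.449 = 0.1054; cost = 6.8975%.
Debentures: weight = 15.7/103.449 = 0.1518; after-tax cost = 7.72% × (1 − 0%) = 7.7200%.
Revolver drawn: weight = 18.7/103.449 = 0.1808; after-tax cost = 2.6% × (1 − 0%) = 2.6000%.
WACC = 0.5621 × 6.5718% + 0.1054 × 6.8975% + 0.1518 × 7.7200% + 0.1808 × 2.6000% = 6.0624%.

6.06%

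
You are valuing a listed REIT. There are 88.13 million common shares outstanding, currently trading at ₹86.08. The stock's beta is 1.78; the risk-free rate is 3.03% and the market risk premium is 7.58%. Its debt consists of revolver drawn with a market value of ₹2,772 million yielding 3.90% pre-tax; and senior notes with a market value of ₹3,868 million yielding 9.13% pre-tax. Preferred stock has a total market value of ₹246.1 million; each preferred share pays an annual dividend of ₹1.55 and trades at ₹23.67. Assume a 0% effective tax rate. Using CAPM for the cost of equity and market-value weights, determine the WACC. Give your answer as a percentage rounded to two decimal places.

11.96%

Cost of equity via CAPM: Re = 3.03% + 1.78 × 7.58% = 16.5224%.
Cost of preferred: Rp = 1.55 / 23.67 = 6.5484%.
Market value of equity E = 86.08 × 88.13m = 7586.2304m.
Total capital V = 7586.2304 + 246.1 + 2772 + 3868 = 14472.3304.
Equity: weight = 7586.2304/14472.3304 = 0.5242; cost = 16.5224%.
Preferred: weight = 246.1/14472.3304 = 0.0170; cost = 6.5484%.
Revolver drawn: weight = 2772/14472.3304 = 0.1915; after-tax cost = 3.9% × (1 − 0%) = 3.9000%.
Senior notes: weight = 3868/14472.3304 = 0.2673; after-tax cost = 9.13% × (1 − 0%) = 9.1300%.
WACC = 0.5242 × 16.5224% + 0.0170 × 6.5484% + 0.1915 × 3.9000% + 0.2673 × 9.1300% = 11.9594%.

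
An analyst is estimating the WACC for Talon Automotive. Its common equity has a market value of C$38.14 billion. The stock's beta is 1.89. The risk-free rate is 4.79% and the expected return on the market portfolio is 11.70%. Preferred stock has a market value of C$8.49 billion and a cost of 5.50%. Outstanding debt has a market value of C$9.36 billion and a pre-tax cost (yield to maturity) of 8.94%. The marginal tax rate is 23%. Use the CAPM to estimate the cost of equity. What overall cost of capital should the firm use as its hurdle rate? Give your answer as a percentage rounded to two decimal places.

14.14%

Market risk premium = 11.7% − 4.79% = 6.91%.
Cost of equity via CAPM: Re = 4.79% + 1.89 × 6.91% = 17.8499%.
Total capital V = 38.14 + 8.49 + 9.36 = 55.99.
Equity: weight = 38.14/55.99 = 0.6812; cost = 17.8499%.
Preferred: weight = 8.49/55.99 = 0.1516; cost = 5.5%.
Debt: weight = 9.36/55.99 = 0.1672; after-tax cost = 8.94% × (1 − 23%) = 6.8838%.
WACC = 0.6812 × 17.8499% + 0.1516 × 5.5000% + 0.1672 × 6.8838% = 14.1440%.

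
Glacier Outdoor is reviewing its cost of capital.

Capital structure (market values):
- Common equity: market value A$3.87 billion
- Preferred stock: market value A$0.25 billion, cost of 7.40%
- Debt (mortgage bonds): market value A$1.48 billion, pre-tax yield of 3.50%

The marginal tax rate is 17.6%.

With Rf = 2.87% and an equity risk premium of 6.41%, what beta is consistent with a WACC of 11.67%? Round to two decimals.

Total capital V = 3.87 + 0.25 + 1.48 = 5.6.
Equity weight = 3.87/5.6 = 0.6911.
Preferred weight = 0.25/5.6 = 0.0446.
Mortgage bonds weight = 1.48/5.6 = 0.2643.
Debt contribution = 0.2643 × 3.5% × (1 − 17.6%) = 0.7622%.
Preferred contribution = 0.0446 × 7.4% = 0.3304%.
Required equity contribution = 11.67% − 1.0926% = 10.5774%  ⇒  Re = 15.3059%.
CAPM: 15.3059% = 2.87% + β × 6.41%  ⇒  β = 1.9401.

1.94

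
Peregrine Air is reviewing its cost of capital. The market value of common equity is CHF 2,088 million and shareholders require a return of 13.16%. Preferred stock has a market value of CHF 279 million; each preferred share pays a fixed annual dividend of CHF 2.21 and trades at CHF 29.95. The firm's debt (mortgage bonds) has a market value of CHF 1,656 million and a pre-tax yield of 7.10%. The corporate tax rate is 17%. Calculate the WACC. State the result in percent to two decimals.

Cost of preferred: Rp = 2.21 / 29.95 = 7.3790%.
Total capital V = 2088 + 279 + 1656 = 4023.
Equity: weight = 2088/4023 = 0.5190; cost = 13.16%.
Preferred: weight = 279/4023 = 0.0694; cost = 7.379%.
Mortgage bonds: weight = 1656/4023 = 0.4116; after-tax cost = 7.1% × (1 − 17%) = 5.8930%.
WACC = 0.5190 × 13.1600% + 0.0694 × 7.3790% + 0.4116 × 5.8930% = 9.7677%.

9.77%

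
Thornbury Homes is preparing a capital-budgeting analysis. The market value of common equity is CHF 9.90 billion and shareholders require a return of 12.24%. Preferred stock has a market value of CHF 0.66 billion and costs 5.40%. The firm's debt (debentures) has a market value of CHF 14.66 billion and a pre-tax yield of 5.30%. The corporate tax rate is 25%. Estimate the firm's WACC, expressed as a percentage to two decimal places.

Total capital V = 9.9 + 0.66 + 14.66 = 25.22.
Equity: weight = 9.9/25.22 = 0.3925; cost = 12.24%.
Preferred: weight = 0.66/25.22 = 0.0262; cost = 5.4%.
Debentures: weight = 14.66/25.22 = 0.5813; after-tax cost = 5.3% × (1 − 25%) = 3.9750%.
WACC = 0.3925 × 12.2400% + 0.0262 × 5.4000% + 0.5813 × 3.9750% = 7.2567%.

7.26%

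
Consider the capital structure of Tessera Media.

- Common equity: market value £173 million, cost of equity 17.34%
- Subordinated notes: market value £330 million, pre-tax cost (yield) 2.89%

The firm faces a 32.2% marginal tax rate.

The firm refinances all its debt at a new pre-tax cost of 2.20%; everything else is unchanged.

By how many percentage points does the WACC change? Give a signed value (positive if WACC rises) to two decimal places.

-0.31 pp

Current WACC:
Total capital V = 173 + 330 = 503.
Equity: weight = 173/503 = 0.3439; cost = 17.34%.
Subordinated notes: weight = 330/503 = 0.6561; after-tax cost = 2.89% × (1 − 32.2%) = 1.9594%.
WACC = 0.3439 × 17.3400% + 0.6561 × 1.9594% = 7.2494%.
After the change:
Total capital V = 173 + 330 = 503.
Equity: weight = 173/503 = 0.3439; cost = 17.34%.
Subordinated notes: weight = 330/503 = 0.6561; after-tax cost = 2.2% × (1 − 32.2%) = 1.4916%.
WACC = 0.3439 × 17.3400% + 0.6561 × 1.4916% = 6.9424%.
Change in WACC = 6.9424% − 7.2494% = -0.3069 pp.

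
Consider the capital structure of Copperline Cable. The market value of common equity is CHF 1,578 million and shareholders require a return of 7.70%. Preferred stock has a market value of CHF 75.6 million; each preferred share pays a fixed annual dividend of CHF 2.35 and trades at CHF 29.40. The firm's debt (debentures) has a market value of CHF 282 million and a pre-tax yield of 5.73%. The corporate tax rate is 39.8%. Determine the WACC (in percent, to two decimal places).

Cost of preferred: Rp = 2.35 / 29.4 = 7.9932%.
Total capital V = 1578 + 75.6 + 282 = 1935.6.
Equity: weight = 1578/1935.6 = 0.8153; cost = 7.7%.
Preferred: weight = 75.6/1935.6 = 0.0391; cost = 7.9932%.
Debentures: weight = 282/1935.6 = 0.1457; after-tax cost = 5.73% × (1 − 39.8%) = 3.4495%.
WACC = 0.8153 × 7.7000% + 0.0391 × 7.9932% + 0.1457 × 3.4495% = 7.0922%.

7.09%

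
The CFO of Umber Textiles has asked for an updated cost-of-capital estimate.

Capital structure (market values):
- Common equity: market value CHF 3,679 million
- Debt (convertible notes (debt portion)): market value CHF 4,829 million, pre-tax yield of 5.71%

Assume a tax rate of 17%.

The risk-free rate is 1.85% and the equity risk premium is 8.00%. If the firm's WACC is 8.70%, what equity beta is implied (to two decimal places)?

1.51

Total capital V = 3679 + 4829 = 8508.
Equity weight = 3679/8508 = 0.4324.
Convertible notes (debt portion) weight = 4829/8508 = 0.5676.
Debt contribution = 0.5676 × 5.71% × (1 − 17%) = 2.6899%.
Required equity contribution = 8.7% − 2.6899% = 6.0101%  ⇒  Re = 13.8988%.
CAPM: 13.8988% = 1.85% + β × 8.0%  ⇒  β = 1.5061.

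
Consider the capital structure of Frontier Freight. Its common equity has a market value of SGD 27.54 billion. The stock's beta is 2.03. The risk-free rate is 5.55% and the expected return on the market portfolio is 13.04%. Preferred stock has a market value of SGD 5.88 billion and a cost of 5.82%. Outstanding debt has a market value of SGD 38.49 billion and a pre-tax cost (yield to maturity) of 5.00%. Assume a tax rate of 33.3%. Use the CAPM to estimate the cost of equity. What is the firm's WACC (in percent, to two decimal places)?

Market risk premium = 13.04% − 5.55% = 7.49%.
Cost of equity via CAPM: Re = 5.55% + 2.03 × 7.49% = 20.7547%.
Total capital V = 27.54 + 5.88 + 38.49 = 71.91.
Equity: weight = 27.54/71.91 = 0.3830; cost = 20.7547%.
Preferred: weight = 5.88/71.91 = 0.0818; cost = 5.82%.
Debt: weight = 38.49/71.91 = 0.5353; after-tax cost = 5% × (1 − 33.3%) = 3.3350%.
WACC = 0.3830 × 20.7547% + 0.0818 × 5.8200% + 0.5353 × 3.3350% = 10.2096%.

10.21%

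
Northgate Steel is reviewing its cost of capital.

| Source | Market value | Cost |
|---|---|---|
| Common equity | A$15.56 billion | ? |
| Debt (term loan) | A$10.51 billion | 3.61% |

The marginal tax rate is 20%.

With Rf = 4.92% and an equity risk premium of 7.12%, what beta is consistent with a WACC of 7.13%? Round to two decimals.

Total capital V = 15.56 + 10.51 = 26.07.
Equity weight = 15.56/26.07 = 0.5969.
Term loan weight = 10.51/26.07 = 0.4031.
Debt contribution = 0.4031 × 3.61% × (1 − 20%) = 1.1643%.
Required equity contribution = 7.13% − 1.1643% = 5.9657%  ⇒  Re = 9.9953%.
CAPM: 9.9953% = 4.92% + β × 7.12%  ⇒  β = 0.7128.

0.71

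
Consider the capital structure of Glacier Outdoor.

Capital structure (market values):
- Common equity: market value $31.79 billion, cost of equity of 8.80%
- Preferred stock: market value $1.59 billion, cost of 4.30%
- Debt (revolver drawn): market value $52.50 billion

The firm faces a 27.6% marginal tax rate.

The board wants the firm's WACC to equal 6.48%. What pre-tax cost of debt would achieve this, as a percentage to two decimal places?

7.10%

Total capital V = 31.79 + 1.59 + 52.5 = 85.88.
Equity weight = 31.79/85.88 = 0.3702.
Preferred weight = 1.59/85.88 = 0.0185.
Revolver drawn weight = 52.5/85.88 = 0.6113.
Equity contribution = 0.3702 × 8.8% = 3.2575%.
Preferred contribution = 0.0185 × 4.3% = 0.0796%.
Remaining for debt = 6.48% − 3.3371% = 3.1429%.
Rd × (1 − 27.6%) × 0.6113 = 3.1429%  ⇒  Rd = 7.1011%.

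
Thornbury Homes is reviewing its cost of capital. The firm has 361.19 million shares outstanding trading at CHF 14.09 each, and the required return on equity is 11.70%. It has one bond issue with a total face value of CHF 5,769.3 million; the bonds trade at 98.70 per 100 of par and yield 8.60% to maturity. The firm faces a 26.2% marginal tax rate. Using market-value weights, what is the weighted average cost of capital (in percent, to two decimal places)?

8.87%

Market value of equity E = 14.09 × 361.19m = 5089.1671m. Market value of debt D = 5769.3m × 98.7/100 = 5694.2991m.
Total capital V = 5089.1671 + 5694.2991 = 10783.4662.
Equity: weight = 5089.1671/10783.4662 = 0.4719; cost = 11.7%.
Bonds outstanding: weight = 5694.2991/10783.4662 = 0.5281; after-tax cost = 8.6% × (1 − 26.2%) = 6.3468%.
WACC = 0.4719 × 11.7000% + 0.5281 × 6.3468% = 8.8732%.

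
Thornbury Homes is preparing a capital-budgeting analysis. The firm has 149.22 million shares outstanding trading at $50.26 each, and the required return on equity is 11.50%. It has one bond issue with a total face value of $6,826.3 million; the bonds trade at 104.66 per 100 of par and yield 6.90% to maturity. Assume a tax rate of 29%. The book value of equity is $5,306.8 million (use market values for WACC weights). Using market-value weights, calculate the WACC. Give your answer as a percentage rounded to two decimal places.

Market value of equity E = 50.26 × 149.22m = 7499.7972m. Market value of debt D = 6826.3m × 104.66/100 = 7144.40558m.
Total capital V = 7499.7972 + 7144.40558 = 14644.20278.
Equity: weight = 7499.7972/14644.20278 = 0.5121; cost = 11.5%.
Bonds outstanding: weight = 7144.40558/14644.20278 = 0.4879; after-tax cost = 6.9% × (1 − 29%) = 4.8990%.
WACC = 0.5121 × 11.5000% + 0.4879 × 4.8990% = 8.2796%.

8.28%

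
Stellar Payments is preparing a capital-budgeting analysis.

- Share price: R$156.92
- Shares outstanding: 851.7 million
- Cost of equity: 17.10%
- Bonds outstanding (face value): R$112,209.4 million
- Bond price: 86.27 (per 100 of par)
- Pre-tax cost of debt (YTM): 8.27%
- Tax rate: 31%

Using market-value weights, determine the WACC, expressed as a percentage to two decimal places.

12.31%

Market value of equity E = 156.92 × 851.7m = 133648.764m. Market value of debt D = 112209.4m × 86.27/100 = 96803.04938m.
Total capital V = 133648.764 + 96803.04938 = 230451.81338.
Equity: weight = 133648.764/230451.81338 = 0.5799; cost = 17.1%.
Bonds outstanding: weight = 96803.04938/230451.81338 = 0.4201; after-tax cost = 8.27% × (1 − 31%) = 5.7063%.
WACC = 0.5799 × 17.1000% + 0.4201 × 5.7063% = 12.3140%.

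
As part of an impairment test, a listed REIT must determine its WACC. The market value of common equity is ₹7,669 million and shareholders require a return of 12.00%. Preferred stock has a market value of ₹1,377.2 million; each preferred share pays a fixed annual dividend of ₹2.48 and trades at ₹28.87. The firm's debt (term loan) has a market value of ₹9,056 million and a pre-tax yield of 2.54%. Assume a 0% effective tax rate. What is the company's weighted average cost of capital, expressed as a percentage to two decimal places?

7.01%

Cost of preferred: Rp = 2.48 / 28.87 = 8.5902%.
Total capital V = 7669 + 1377.2 + 9056 = 18102.2.
Equity: weight = 7669/18102.2 = 0.4237; cost = 12%.
Preferred: weight = 1377.2/18102.2 = 0.0761; cost = 8.5902%.
Term loan: weight = 9056/18102.2 = 0.5003; after-tax cost = 2.54% × (1 − 0%) = 2.5400%.
WACC = 0.4237 × 12.0000% + 0.0761 × 8.5902% + 0.5003 × 2.5400% = 7.0080%.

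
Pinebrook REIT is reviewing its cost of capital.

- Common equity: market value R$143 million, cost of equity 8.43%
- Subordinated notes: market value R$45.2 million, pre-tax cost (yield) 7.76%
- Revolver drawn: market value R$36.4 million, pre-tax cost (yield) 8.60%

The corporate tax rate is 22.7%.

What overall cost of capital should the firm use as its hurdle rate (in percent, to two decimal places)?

7.65%

Total capital V = 143 + 45.2 + 36.4 = 224.6.
Equity: weight = 143/224.6 = 0.6367; cost = 8.43%.
Subordinated notes: weight = 45.2/224.6 = 0.2012; after-tax cost = 7.76% × (1 − 22.7%) = 5.9985%.
Revolver drawn: weight = 36.4/224.6 = 0.1621; after-tax cost = 8.6% × (1 − 22.7%) = 6.6478%.
WACC = 0.6367 × 8.4300% + 0.2012 × 5.9985% + 0.1621 × 6.6478% = 7.6518%.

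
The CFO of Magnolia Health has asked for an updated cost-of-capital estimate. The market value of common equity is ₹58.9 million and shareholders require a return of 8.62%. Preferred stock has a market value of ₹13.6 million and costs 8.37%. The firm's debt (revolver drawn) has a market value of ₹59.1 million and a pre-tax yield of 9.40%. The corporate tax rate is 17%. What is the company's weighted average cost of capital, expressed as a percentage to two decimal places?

8.23%

Total capital V = 58.9 + 13.6 + 59.1 = 131.6.
Equity: weight = 58.9/131.6 = 0.4476; cost = 8.62%.
Preferred: weight = 13.6/131.6 = 0.1033; cost = 8.37%.
Revolver drawn: weight = 59.1/131.6 = 0.4491; after-tax cost = 9.4% × (1 − 17%) = 7.8020%.
WACC = 0.4476 × 8.6200% + 0.1033 × 8.3700% + 0.4491 × 7.8020% = 8.2268%.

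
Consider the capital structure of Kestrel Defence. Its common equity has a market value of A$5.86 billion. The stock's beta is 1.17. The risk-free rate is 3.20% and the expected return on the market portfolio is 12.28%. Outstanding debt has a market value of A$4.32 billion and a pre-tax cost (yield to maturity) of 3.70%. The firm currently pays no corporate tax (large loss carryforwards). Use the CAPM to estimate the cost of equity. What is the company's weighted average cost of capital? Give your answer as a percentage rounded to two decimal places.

9.53%

Market risk premium = 12.28% − 3.2% = 9.08%.
Cost of equity via CAPM: Re = 3.2% + 1.17 × 9.08% = 13.8236%.
Total capital V = 5.86 + 4.32 = 10.18.
Equity: weight = 5.86/10.18 = 0.5756; cost = 13.8236%.
Debt: weight = 4.32/10.18 = 0.4244; after-tax cost = 3.7% × (1 − 0%) = 3.7000%.
WACC = 0.5756 × 13.8236% + 0.4244 × 3.7000% = 9.5275%.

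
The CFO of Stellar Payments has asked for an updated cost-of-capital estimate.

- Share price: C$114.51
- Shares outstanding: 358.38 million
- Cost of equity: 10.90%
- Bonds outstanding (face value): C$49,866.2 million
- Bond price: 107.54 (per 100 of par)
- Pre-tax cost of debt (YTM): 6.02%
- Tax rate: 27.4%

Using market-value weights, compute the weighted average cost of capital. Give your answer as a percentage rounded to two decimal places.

Market value of equity E = 114.51 × 358.38m = 41038.0938m. Market value of debt D = 49866.2m × 107.54/100 = 53626.11148m.
Total capital V = 41038.0938 + 53626.11148 = 94664.20528.
Equity: weight = 41038.0938/94664.20528 = 0.4335; cost = 10.9%.
Bonds outstanding: weight = 53626.11148/94664.20528 = 0.5665; after-tax cost = 6.02% × (1 − 27.4%) = 4.3705%.
WACC = 0.4335 × 10.9000% + 0.5665 × 4.3705% = 7.2011%.

7.20%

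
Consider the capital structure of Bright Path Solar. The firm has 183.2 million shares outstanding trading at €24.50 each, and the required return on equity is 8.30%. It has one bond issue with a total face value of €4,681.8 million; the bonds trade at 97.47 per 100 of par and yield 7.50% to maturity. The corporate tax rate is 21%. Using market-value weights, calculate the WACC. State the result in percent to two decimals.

Market value of equity E = 24.5 × 183.2m = 4488.4m. Market value of debt D = 4681.8m × 97.47/100 = 4563.35046m.
Total capital V = 4488.4 + 4563.35046 = 9051.75046.
Equity: weight = 4488.4/9051.75046 = 0.4959; cost = 8.3%.
Bonds outstanding: weight = 4563.35046/9051.75046 = 0.5041; after-tax cost = 7.5% × (1 − 21%) = 5.9250%.
WACC = 0.4959 × 8.3000% + 0.5041 × 5.9250% = 7.1027%.

7.10%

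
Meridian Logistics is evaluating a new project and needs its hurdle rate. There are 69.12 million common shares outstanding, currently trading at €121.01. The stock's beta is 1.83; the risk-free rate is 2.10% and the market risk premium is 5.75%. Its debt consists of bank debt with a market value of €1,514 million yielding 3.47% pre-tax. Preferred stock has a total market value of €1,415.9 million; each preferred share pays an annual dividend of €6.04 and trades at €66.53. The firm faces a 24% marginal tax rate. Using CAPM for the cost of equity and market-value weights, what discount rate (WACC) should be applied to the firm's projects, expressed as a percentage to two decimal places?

10.84%

Cost of equity via CAPM: Re = 2.1% + 1.83 × 5.75% = 12.6225%.
Cost of preferred: Rp = 6.04 / 66.53 = 9.0786%.
Market value of equity E = 121.01 × 69.12m = 8364.2112m.
Total capital V = 8364.2112 + 1415.9 + 1514 = 11294.1112.
Equity: weight = 8364.2112/11294.1112 = 0.7406; cost = 12.6225%.
Preferred: weight = 1415.9/11294.1112 = 0.1254; cost = 9.0786%.
Bank debt: weight = 1514/11294.1112 = 0.1341; after-tax cost = 3.47% × (1 − 24%) = 2.6372%.
WACC = 0.7406 × 12.6225% + 0.1254 × 9.0786% + 0.1341 × 2.6372% = 10.8397%.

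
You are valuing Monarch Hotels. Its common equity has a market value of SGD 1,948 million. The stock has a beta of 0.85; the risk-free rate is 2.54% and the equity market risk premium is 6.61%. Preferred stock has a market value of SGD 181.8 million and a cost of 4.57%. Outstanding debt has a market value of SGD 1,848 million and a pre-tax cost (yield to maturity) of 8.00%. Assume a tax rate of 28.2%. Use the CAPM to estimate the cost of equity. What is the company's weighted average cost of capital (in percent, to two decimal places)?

6.87%

Cost of equity via CAPM: Re = 2.54% + 0.85 × 6.61% = 8.1585%.
Total capital V = 1948 + 181.8 + 1848 = 3977.8.
Equity: weight = 1948/3977.8 = 0.4897; cost = 8.1585%.
Preferred: weight = 181.8/3977.8 = 0.0457; cost = 4.57%.
Debt: weight = 1848/3977.8 = 0.4646; after-tax cost = 8% × (1 − 28.2%) = 5.7440%.
WACC = 0.4897 × 8.1585% + 0.0457 × 4.5700% + 0.4646 × 5.7440% = 6.8728%.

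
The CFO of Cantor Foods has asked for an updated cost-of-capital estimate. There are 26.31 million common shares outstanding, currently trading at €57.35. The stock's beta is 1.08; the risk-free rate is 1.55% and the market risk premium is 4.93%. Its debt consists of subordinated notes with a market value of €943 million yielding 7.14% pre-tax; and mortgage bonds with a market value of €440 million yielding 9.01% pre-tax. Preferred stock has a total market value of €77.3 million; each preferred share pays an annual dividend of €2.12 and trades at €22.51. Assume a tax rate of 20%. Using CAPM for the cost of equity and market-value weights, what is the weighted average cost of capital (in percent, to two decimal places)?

Cost of equity via CAPM: Re = 1.55% + 1.08 × 4.93% = 6.8744%.
Cost of preferred: Rp = 2.12 / 22.51 = 9.4180%.
Market value of equity E = 57.35 × 26.31m = 1508.8785m.
Total capital V = 1508.8785 + 77.3 + 943 + 440 = 2969.1785.
Equity: weight = 1508.8785/2969.1785 = 0.5082; cost = 6.8744%.
Preferred: weight = 77.3/2969.1785 = 0.0260; cost = 9.418%.
Subordinated notes: weight = 943/2969.1785 = 0.3176; after-tax cost = 7.14% × (1 − 20%) = 5.7120%.
Mortgage bonds: weight = 440/2969.1785 = 0.1482; after-tax cost = 9.01% × (1 − 20%) = 7.2080%.
WACC = 0.5082 × 6.8744% + 0.0260 × 9.4180% + 0.3176 × 5.7120% + 0.1482 × 7.2080% = 6.6209%.

6.62%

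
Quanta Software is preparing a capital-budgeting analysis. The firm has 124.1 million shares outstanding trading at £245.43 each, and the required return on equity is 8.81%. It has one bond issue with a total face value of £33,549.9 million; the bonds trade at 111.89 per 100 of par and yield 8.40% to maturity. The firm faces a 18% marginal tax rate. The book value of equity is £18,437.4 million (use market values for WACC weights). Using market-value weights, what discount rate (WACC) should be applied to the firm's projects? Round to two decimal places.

7.75%

Market value of equity E = 245.43 × 124.1m = 30457.863m. Market value of debt D = 33549.9m × 111.89/100 = 37538.98311m.
Total capital V = 30457.863 + 37538.98311 = 67996.84611.
Equity: weight = 30457.863/67996.84611 = 0.4479; cost = 8.81%.
Bonds outstanding: weight = 37538.98311/67996.84611 = 0.5521; after-tax cost = 8.4% × (1 − 18%) = 6.8880%.
WACC = 0.4479 × 8.8100% + 0.5521 × 6.8880% = 7.7489%.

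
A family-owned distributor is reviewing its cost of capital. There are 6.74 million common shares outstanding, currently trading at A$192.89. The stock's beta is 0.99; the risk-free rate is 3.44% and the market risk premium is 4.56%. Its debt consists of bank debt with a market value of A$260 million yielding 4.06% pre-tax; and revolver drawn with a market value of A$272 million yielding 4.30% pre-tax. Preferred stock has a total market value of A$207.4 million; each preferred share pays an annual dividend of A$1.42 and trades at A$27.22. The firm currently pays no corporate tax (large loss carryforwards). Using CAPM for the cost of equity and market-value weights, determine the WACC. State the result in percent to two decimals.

Cost of equity via CAPM: Re = 3.44% + 0.99 × 4.56% = 7.9544%.
Cost of preferred: Rp = 1.42 / 27.22 = 5.2168%.
Market value of equity E = 192.89 × 6.74m = 1300.0786m.
Total capital V = 1300.0786 + 207.4 + 260 + 272 = 2039.4786.
Equity: weight = 1300.0786/2039.4786 = 0.6375; cost = 7.9544%.
Preferred: weight = 207.4/2039.4786 = 0.1017; cost = 5.2168%.
Bank debt: weight = 260/2039.4786 = 0.1275; after-tax cost = 4.06% × (1 − 0%) = 4.0600%.
Revolver drawn: weight = 272/2039.4786 = 0.1334; after-tax cost = 4.3% × (1 − 0%) = 4.3000%.
WACC = 0.6375 × 7.9544% + 0.1017 × 5.2168% + 0.1275 × 4.0600% + 0.1334 × 4.3000% = 6.6922%.

6.69%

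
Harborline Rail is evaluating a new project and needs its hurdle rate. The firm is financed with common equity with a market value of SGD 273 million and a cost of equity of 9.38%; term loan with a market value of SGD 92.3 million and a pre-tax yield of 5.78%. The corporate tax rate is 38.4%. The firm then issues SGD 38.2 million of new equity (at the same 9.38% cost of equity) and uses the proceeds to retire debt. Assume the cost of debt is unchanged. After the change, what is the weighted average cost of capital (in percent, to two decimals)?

After the change:
Total capital V = 311.2 + 54.1 = 365.3.
Equity: weight = 311.2/365.3 = 0.8519; cost = 9.38%.
Term loan: weight = 54.1/365.3 = 0.1481; after-tax cost = 5.78% × (1 − 38.4%) = 3.5605%.
WACC = 0.8519 × 9.3800% + 0.1481 × 3.5605% = 8.5181%.

8.52%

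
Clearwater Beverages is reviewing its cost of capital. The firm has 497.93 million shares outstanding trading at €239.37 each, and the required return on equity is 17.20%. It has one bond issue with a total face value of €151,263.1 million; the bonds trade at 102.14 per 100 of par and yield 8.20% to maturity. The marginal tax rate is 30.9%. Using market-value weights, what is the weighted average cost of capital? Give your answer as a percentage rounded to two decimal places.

10.69%

Market value of equity E = 239.37 × 497.93m = 119189.5041m. Market value of debt D = 151263.1m × 102.14/100 = 154500.13034m.
Total capital V = 119189.5041 + 154500.13034 = 273689.63444.
Equity: weight = 119189.5041/273689.63444 = 0.4355; cost = 17.2%.
Bonds outstanding: weight = 154500.13034/273689.63444 = 0.5645; after-tax cost = 8.2% × (1 − 30.9%) = 5.6662%.
WACC = 0.4355 × 17.2000% + 0.5645 × 5.6662% = 10.6891%.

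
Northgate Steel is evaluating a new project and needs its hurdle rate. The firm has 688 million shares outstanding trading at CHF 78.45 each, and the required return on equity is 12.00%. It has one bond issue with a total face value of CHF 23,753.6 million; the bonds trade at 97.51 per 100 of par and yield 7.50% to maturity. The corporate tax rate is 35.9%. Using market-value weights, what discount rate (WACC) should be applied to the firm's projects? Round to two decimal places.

Market value of equity E = 78.45 × 688m = 53973.6m. Market value of debt D = 23753.6m × 97.51/100 = 23162.13536m.
Total capital V = 53973.6 + 23162.13536 = 77135.73536.
Equity: weight = 53973.6/77135.73536 = 0.6997; cost = 12%.
Bonds outstanding: weight = 23162.13536/77135.73536 = 0.3003; after-tax cost = 7.5% × (1 − 35.9%) = 4.8075%.
WACC = 0.6997 × 12.0000% + 0.3003 × 4.8075% = 9.8403%.

9.84%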